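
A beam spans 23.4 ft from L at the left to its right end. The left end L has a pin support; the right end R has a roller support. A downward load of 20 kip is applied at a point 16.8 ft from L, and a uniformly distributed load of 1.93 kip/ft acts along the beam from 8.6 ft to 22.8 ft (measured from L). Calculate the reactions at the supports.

Resultant of the distributed load: 1.93 × 14.2 = 27.406 kip at 15.7 ft from L.
Taking moments about L: R_y·23.4 − 20·16.8 − (1.93·14.2)·15.7 = 0 → R_y = 766.2742/23.4 = 32.7468 ≈ 32.75 kip.
ΣF_y = 0: L_y + 32.7468 − 20 − 1.93·14.2 = 0 → L_y = 14.66 kip.
ΣF_x = 0: no horizontal applied forces, so L_x = 0.

L_x = 0, L_y = 14.66 kip, R_y = 32.75 kip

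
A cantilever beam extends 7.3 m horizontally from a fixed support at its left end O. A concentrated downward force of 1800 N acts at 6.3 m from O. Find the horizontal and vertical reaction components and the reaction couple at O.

O_x = 0, O_y = 1800 N, M_O = 11340 N·m

ΣF_x = 0: O_x = 0.
ΣF_y = 0: O_y − 1800 = 0 → O_y = 1800 N.
ΣM about O: M_O − 1800·6.3 = 0 → M_O = 11340 N·m.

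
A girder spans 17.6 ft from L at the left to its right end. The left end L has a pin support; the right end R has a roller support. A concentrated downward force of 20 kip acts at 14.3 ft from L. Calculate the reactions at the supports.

ΣM about L: R_y·17.6 − 20·14.3 = 0 → R_y = 286/17.6 = 16.25 kip.
ΣF_y = 0: L_y + 16.25 − 20 = 0 → L_y = 3.750 kip.
ΣF_x = 0: no horizontal applied forces, so L_x = 0.

L_x = 0, L_y = 3.750 kip, R_y = 16.25 kip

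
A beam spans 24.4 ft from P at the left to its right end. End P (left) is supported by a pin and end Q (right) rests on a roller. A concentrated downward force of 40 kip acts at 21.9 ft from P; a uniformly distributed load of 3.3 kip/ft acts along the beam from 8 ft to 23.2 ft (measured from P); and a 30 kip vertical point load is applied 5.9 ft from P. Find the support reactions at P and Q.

Resultant of the distributed load: 3.3 × 15.2 = 50.16 kip at 15.6 ft from P.
Taking moments about P: Q_y·24.4 − 40·21.9 − (3.3·15.2)·15.6 − 30·5.9 = 0 → Q_y = 1835.496/24.4 = 75.2252 ≈ 75.23 kip.
ΣF_y = 0: P_y + 75.2252 − 40 − 3.3·15.2 − 30 = 0 → P_y = 44.93 kip.
ΣF_x = 0: no horizontal applied forces, so P_x = 0.

P_x = 0, P_y = 44.93 kip, Q_y = 75.23 kip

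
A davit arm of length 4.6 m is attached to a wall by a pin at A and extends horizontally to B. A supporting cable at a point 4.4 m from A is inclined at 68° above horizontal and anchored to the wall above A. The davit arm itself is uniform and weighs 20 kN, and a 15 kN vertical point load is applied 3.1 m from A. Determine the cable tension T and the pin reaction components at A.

T = 22.67 kN, A_x = 8.494 kN, A_y = 13.98 kN

ΣM about A: T·sin68°·4.4 − 20·2.3 − 15·3.1 = 0 → T = 92.5/(4.4·0.927184) = 22.6737 ≈ 22.67 kN.
ΣF_x = 0: A_x − T·cos68° = 0 → A_x = 22.6737 × 0.374607 = 8.494 kN.
ΣF_y = 0: A_y + T·sin68° − 20 − 15 = 0 → A_y = 35 − 22.6737 × 0.927184 = 13.98 kN.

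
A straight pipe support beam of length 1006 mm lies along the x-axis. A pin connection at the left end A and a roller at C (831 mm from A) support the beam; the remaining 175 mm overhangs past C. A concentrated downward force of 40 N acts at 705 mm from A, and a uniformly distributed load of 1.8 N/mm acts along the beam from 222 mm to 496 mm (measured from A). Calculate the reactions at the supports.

Resultant of the distributed load: 1.8 × 274 = 493.2 N at 359 mm from A.
ΣM about A: C_y·831 − 40·705 − (1.8·274)·359 = 0 → C_y = 205258.8/831 = 247.002 ≈ 247.0 N.
ΣF_y = 0: A_y + 247.002 − 40 − 1.8·274 = 0 → A_y = 286.2 N.
ΣF_x = 0: no horizontal applied forces, so A_x = 0.

A_x = 0, A_y = 286.2 N, C_y = 247.0 N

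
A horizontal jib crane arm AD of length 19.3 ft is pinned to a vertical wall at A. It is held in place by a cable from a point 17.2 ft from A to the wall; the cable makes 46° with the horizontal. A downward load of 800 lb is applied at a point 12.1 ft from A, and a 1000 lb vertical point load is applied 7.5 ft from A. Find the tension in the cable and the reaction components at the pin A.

ΣM about A: T·sin46°·17.2 − 800·12.1 − 1000·7.5 = 0 → T = 17180/(17.2·0.71934) = 1388.55 ≈ 1389 lb.
ΣF_x = 0: A_x − T·cos46° = 0 → A_x = 1388.55 × 0.694658 = 964.6 lb.
ΣF_y = 0: A_y + T·sin46° − 800 − 1000 = 0 → A_y = 1800 − 1388.55 × 0.71934 = 801.2 lb.

T = 1389 lb, A_x = 964.6 lb, A_y = 801.2 lb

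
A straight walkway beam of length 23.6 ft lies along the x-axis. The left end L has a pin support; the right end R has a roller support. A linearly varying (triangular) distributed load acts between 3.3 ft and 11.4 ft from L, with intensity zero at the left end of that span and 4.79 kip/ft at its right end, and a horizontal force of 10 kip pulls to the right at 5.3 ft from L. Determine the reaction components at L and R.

L_x = -10.00 kip, L_y = 12.25 kip, R_y = 7.152 kip

Resultant of the triangular load: ½ × 4.79 × 8.1 = 19.3995 kip, acting at 8.7 ft from L (one-third of the span from the peak).
Moments about L: R_y·23.6 − (½·4.79·8.1)·8.7 = 0 → R_y = 168.77565/23.6 = 7.15151 ≈ 7.152 kip.
ΣF_y = 0: L_y + 7.15151 − ½·4.79·8.1 = 0 → L_y = 12.25 kip.
ΣF_x = 0: L_x + 10 = 0 → L_x = -10.00 kip.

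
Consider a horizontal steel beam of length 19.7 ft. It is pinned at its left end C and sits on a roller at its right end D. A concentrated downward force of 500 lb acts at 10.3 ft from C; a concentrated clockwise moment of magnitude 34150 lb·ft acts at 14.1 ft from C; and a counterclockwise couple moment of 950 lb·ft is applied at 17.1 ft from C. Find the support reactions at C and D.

ΣM about C: D_y·19.7 − 500·10.3 − 34150 + 950 = 0 → D_y = 38350/19.7 = 1946.7 ≈ 1947 lb.
ΣF_y = 0: C_y + 1946.7 − 500 = 0 → C_y = -1447 lb.
ΣF_x = 0: no horizontal applied forces, so C_x = 0.

C_x = 0, C_y = -1447 lb, D_y = 1947 lb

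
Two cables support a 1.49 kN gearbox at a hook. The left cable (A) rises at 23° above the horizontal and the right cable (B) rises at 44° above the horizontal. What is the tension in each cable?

T_A = 1.164 kN, T_B = 1.490 kN

ΣF_x = 0: −T_A·cos23° + T_B·cos44° = 0 → T_B = 1.27965·T_A.
ΣF_y = 0: T_A·sin23° + T_B·sin44° = 1.49.
Substitute: T_A·(0.390731 + 1.27965·0.694658) = 1.49 → T_A = 1.16438 ≈ 1.164 kN.
Then T_B = 1.27965 × 1.16438 = 1.490 kN.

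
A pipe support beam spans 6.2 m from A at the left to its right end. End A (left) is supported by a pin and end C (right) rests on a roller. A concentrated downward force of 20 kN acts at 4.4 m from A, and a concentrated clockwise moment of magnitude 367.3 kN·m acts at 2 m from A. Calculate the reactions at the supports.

A_x = 0, A_y = -53.44 kN, C_y = 73.44 kN

Moments about A: C_y·6.2 − 20·4.4 − 367.3 = 0 → C_y = 455.3/6.2 = 73.4355 ≈ 73.44 kN.
ΣF_y = 0: A_y + 73.4355 − 20 = 0 → A_y = -53.44 kN.
ΣF_x = 0: no horizontal applied forces, so A_x = 0.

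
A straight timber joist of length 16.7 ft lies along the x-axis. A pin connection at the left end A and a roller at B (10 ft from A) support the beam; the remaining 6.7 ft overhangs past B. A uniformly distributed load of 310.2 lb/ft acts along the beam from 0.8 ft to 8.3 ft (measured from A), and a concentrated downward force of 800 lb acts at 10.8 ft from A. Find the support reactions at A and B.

A_x = 0, A_y = 1204 lb, B_y = 1923 lb

Resultant of the distributed load: 310.2 × 7.5 = 2326.5 lb at 4.55 ft from A.
Moments about A: B_y·10 − (310.2·7.5)·4.55 − 800·10.8 = 0 → B_y = 19225.575/10 = 1922.56 ≈ 1923 lb.
ΣF_y = 0: A_y + 1922.56 − 310.2·7.5 − 800 = 0 → A_y = 1204 lb.
ΣF_x = 0: no horizontal applied forces, so A_x = 0.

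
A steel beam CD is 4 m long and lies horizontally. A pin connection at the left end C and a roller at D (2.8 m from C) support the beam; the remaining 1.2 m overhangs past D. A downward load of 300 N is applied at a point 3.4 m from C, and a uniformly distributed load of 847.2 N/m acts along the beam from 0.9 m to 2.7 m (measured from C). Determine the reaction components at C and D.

C_x = 0, C_y = 480.3 N, D_y = 1345 N

Resultant of the distributed load: 847.2 × 1.8 = 1524.96 N at 1.8 m from C.
Moments about C: D_y·2.8 − 300·3.4 − (847.2·1.8)·1.8 = 0 → D_y = 3764.928/2.8 = 1344.62 ≈ 1345 N.
ΣF_y = 0: C_y + 1344.62 − 300 − 847.2·1.8 = 0 → C_y = 480.3 N.
ΣF_x = 0: no horizontal applied forces, so C_x = 0.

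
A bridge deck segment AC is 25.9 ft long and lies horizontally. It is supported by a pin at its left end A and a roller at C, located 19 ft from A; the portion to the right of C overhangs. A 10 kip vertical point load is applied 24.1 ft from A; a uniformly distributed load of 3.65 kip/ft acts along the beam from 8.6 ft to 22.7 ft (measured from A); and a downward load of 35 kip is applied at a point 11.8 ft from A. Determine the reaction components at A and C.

Resultant of the distributed load: 3.65 × 14.1 = 51.465 kip at 15.65 ft from A.
ΣM about A: C_y·19 − 10·24.1 − (3.65·14.1)·15.65 − 35·11.8 = 0 → C_y = 1459.42725/19 = 76.812 ≈ 76.81 kip.
ΣF_y = 0: A_y + 76.812 − 10 − 3.65·14.1 − 35 = 0 → A_y = 19.65 kip.
ΣF_x = 0: no horizontal applied forces, so A_x = 0.

A_x = 0, A_y = 19.65 kip, C_y = 76.81 kip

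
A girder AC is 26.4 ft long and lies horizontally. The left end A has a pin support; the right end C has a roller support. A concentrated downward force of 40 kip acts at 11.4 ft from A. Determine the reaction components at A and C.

A_x = 0, A_y = 22.73 kip, C_y = 17.27 kip

Moments about A: C_y·26.4 − 40·11.4 = 0 → C_y = 456/26.4 = 17.2727 ≈ 17.27 kip.
ΣF_y = 0: A_y + 17.2727 − 40 = 0 → A_y = 22.73 kip.
ΣF_x = 0: no horizontal applied forces, so A_x = 0.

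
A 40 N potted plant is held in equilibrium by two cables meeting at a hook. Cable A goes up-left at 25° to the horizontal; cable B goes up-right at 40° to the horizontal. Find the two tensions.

ΣF_x = 0: −T_A·cos25° + T_B·cos40° = 0 → T_B = 1.1831·T_A.
ΣF_y = 0: T_A·sin25° + T_B·sin40° = 40.
Substitute: T_A·(0.422618 + 1.1831·0.642788) = 40 → T_A = 33.8095 ≈ 33.81 N.
Then T_B = 1.1831 × 33.8095 = 40.00 N.

T_A = 33.81 N, T_B = 40.00 N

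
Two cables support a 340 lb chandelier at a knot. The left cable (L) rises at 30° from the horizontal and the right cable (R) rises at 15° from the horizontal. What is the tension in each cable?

T_L = 464.4 lb, T_R = 416.4 lb

ΣF_x = 0: −T_L·cos30° + T_R·cos15° = 0 → T_R = 0.896575·T_L.
ΣF_y = 0: T_L·sin30° + T_R·sin15° = 340.
Substitute: T_L·(0.5 + 0.896575·0.258819) = 340 → T_L = 464.449 ≈ 464.4 lb.
Then T_R = 0.896575 × 464.449 = 416.4 lb.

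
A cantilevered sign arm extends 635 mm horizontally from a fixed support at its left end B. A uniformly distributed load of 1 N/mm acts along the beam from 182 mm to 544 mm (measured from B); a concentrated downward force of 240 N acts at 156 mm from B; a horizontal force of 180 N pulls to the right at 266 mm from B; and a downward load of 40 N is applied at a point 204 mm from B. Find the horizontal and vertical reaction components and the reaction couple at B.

B_x = -180.0 N, B_y = 642.0 N, M_B = 177000 N·mm

Resultant of the distributed load: 1 × 362 = 362 N at 363 mm from B.
ΣF_x = 0: B_x + 180 = 0 → B_x = -180.0 N.
ΣF_y = 0: B_y − 1·362 − 240 − 40 = 0 → B_y = 642.0 N.
ΣM about B: M_B − (1·362)·363 − 240·156 − 40·204 = 0 → M_B = 177000 N·mm.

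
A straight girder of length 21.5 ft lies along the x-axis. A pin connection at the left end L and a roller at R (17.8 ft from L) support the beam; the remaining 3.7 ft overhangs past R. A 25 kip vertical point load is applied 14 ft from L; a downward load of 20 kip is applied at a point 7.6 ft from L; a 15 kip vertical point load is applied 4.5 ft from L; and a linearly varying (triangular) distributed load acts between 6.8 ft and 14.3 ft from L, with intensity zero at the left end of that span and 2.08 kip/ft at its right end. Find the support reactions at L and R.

Resultant of the triangular load: ½ × 2.08 × 7.5 = 7.8 kip, acting at 11.8 ft from L (one-third of the span from the peak).
Taking moments about L: R_y·17.8 − 25·14 − 20·7.6 − 15·4.5 − (½·2.08·7.5)·11.8 = 0 → R_y = 661.54/17.8 = 37.1652 ≈ 37.17 kip.
ΣF_y = 0: L_y + 37.1652 − 25 − 20 − 15 − ½·2.08·7.5 = 0 → L_y = 30.63 kip.
ΣF_x = 0: no horizontal applied forces, so L_x = 0.

L_x = 0, L_y = 30.63 kip, R_y = 37.17 kip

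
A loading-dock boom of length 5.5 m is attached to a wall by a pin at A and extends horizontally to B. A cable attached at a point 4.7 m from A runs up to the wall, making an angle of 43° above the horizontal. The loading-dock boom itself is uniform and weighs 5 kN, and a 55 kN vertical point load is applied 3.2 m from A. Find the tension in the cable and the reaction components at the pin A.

T = 59.20 kN, A_x = 43.29 kN, A_y = 19.63 kN

ΣM about A: T·sin43°·4.7 − 5·2.75 − 55·3.2 = 0 → T = 189.75/(4.7·0.681998) = 59.1972 ≈ 59.20 kN.
ΣF_x = 0: A_x − T·cos43° = 0 → A_x = 59.1972 × 0.731354 = 43.29 kN.
ΣF_y = 0: A_y + T·sin43° − 5 − 55 = 0 → A_y = 60 − 59.1972 × 0.681998 = 19.63 kN.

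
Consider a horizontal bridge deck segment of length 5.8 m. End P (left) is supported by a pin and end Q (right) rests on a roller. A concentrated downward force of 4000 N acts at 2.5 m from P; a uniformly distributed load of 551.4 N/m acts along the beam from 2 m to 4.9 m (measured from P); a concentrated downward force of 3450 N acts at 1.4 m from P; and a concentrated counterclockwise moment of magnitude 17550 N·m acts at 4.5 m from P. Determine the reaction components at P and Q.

P_x = 0, P_y = 8567 N, Q_y = 482.2 N

Resultant of the distributed load: 551.4 × 2.9 = 1599.06 N at 3.45 m from P.
Moments about P: Q_y·5.8 − 4000·2.5 − (551.4·2.9)·3.45 − 3450·1.4 + 17550 = 0 → Q_y = 2796.757/5.8 = 482.199 ≈ 482.2 N.
ΣF_y = 0: P_y + 482.199 − 4000 − 551.4·2.9 − 3450 = 0 → P_y = 8567 N.
ΣF_x = 0: no horizontal applied forces, so P_x = 0.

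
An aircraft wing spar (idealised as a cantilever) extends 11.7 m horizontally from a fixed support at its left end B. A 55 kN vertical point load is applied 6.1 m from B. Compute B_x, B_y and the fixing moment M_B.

B_x = 0, B_y = 55.00 kN, M_B = 335.5 kN·m

ΣF_x = 0: B_x = 0.
ΣF_y = 0: B_y − 55 = 0 → B_y = 55.00 kN.
ΣM about B: M_B − 55·6.1 = 0 → M_B = 335.5 kN·m.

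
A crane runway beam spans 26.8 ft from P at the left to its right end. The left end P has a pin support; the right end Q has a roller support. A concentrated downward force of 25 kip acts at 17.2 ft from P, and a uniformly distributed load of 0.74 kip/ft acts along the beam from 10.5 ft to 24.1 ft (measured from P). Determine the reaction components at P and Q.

P_x = 0, P_y = 12.52 kip, Q_y = 22.54 kip

Resultant of the distributed load: 0.74 × 13.6 = 10.064 kip at 17.3 ft from P.
ΣM about P: Q_y·26.8 − 25·17.2 − (0.74·13.6)·17.3 = 0 → Q_y = 604.1072/26.8 = 22.5413 ≈ 22.54 kip.
ΣF_y = 0: P_y + 22.5413 − 25 − 0.74·13.6 = 0 → P_y = 12.52 kip.
ΣF_x = 0: no horizontal applied forces, so P_x = 0.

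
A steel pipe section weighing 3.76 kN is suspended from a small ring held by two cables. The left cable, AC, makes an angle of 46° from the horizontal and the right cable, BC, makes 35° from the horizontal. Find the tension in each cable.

ΣF_x = 0: −T_AC·cos46° + T_BC·cos35° = 0 → T_BC = 0.848021·T_AC.
ΣF_y = 0: T_AC·sin46° + T_BC·sin35° = 3.76.
Substitute: T_AC·(0.71934 + 0.848021·0.573576) = 3.76 → T_AC = 3.11841 ≈ 3.118 kN.
Then T_BC = 0.848021 × 3.11841 = 2.644 kN.

T_AC = 3.118 kN, T_BC = 2.644 kN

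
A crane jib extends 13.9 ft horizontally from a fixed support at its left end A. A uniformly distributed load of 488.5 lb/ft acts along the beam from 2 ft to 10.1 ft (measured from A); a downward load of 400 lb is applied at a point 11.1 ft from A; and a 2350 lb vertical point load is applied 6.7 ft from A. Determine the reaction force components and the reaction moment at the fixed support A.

A_x = 0, A_y = 6707 lb, M_A = 44120 lb·ft

Resultant of the distributed load: 488.5 × 8.1 = 3956.85 lb at 6.05 ft from A.
ΣF_x = 0: A_x = 0.
ΣF_y = 0: A_y − 488.5·8.1 − 400 − 2350 = 0 → A_y = 6707 lb.
ΣM about A: M_A − (488.5·8.1)·6.05 − 400·11.1 − 2350·6.7 = 0 → M_A = 44120 lb·ft.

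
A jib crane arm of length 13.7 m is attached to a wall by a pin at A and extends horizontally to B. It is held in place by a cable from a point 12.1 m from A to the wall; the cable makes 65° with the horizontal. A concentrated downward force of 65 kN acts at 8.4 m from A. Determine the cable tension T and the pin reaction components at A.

ΣM about A: T·sin65°·12.1 − 65·8.4 = 0 → T = 546/(12.1·0.906308) = 49.7888 ≈ 49.79 kN.
ΣF_x = 0: A_x − T·cos65° = 0 → A_x = 49.7888 × 0.422618 = 21.04 kN.
ΣF_y = 0: A_y + T·sin65° − 65 = 0 → A_y = 65 − 49.7888 × 0.906308 = 19.88 kN.

T = 49.79 kN, A_x = 21.04 kN, A_y = 19.88 kN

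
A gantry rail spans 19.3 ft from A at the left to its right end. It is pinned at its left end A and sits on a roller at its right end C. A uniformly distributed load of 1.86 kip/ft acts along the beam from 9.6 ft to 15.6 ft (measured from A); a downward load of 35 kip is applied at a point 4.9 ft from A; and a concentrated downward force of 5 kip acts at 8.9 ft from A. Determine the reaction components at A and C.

Resultant of the distributed load: 1.86 × 6 = 11.16 kip at 12.6 ft from A.
Taking moments about A: C_y·19.3 − (1.86·6)·12.6 − 35·4.9 − 5·8.9 = 0 → C_y = 356.616/19.3 = 18.4775 ≈ 18.48 kip.
ΣF_y = 0: A_y + 18.4775 − 1.86·6 − 35 − 5 = 0 → A_y = 32.68 kip.
ΣF_x = 0: no horizontal applied forces, so A_x = 0.

A_x = 0, A_y = 32.68 kip, C_y = 18.48 kip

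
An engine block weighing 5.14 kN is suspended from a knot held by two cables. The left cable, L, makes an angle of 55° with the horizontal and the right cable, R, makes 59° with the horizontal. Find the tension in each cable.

T_L = 2.898 kN, T_R = 3.227 kN

ΣF_x = 0: −T_L·cos55° + T_R·cos59° = 0 → T_R = 1.11366·T_L.
ΣF_y = 0: T_L·sin55° + T_R·sin59° = 5.14.
Substitute: T_L·(0.819152 + 1.11366·0.857167) = 5.14 → T_L = 2.89782 ≈ 2.898 kN.
Then T_R = 1.11366 × 2.89782 = 3.227 kN.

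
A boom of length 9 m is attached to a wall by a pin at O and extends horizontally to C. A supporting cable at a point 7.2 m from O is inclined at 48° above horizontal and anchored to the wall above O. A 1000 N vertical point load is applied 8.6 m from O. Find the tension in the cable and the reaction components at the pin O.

T = 1607 N, O_x = 1075 N, O_y = -194.4 N

ΣM about O: T·sin48°·7.2 − 1000·8.6 = 0 → T = 8600/(7.2·0.743145) = 1607.28 ≈ 1607 N.
ΣF_x = 0: O_x − T·cos48° = 0 → O_x = 1607.28 × 0.669131 = 1075 N.
ΣF_y = 0: O_y + T·sin48° − 1000 = 0 → O_y = 1000 − 1607.28 × 0.743145 = -194.4 N.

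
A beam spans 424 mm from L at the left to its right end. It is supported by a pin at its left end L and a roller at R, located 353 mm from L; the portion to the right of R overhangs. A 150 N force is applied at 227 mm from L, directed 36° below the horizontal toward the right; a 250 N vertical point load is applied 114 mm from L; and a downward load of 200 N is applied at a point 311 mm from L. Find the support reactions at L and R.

ΣM about L: R_y·353 − 150·sin36°·227 − 250·114 − 200·311 = 0 → R_y = 110714/353 = 313.637 ≈ 313.6 N.
ΣF_y = 0: L_y + 313.637 − 150·sin36° − 250 − 200 = 0 → L_y = 224.5 N.
ΣF_x = 0: L_x + 150·cos36° = 0 → L_x = -121.4 N.

L_x = -121.4 N, L_y = 224.5 N, R_y = 313.6 N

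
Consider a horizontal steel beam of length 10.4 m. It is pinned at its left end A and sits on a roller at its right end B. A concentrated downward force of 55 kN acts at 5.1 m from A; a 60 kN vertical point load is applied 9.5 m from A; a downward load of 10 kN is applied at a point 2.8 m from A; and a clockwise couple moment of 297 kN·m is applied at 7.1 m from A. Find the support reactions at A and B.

Moments about A: B_y·10.4 − 55·5.1 − 60·9.5 − 10·2.8 − 297 = 0 → B_y = 1175.5/10.4 = 113.029 ≈ 113.0 kN.
ΣF_y = 0: A_y + 113.029 − 55 − 60 − 10 = 0 → A_y = 11.97 kN.
ΣF_x = 0: no horizontal applied forces, so A_x = 0.

A_x = 0, A_y = 11.97 kN, B_y = 113.0 kN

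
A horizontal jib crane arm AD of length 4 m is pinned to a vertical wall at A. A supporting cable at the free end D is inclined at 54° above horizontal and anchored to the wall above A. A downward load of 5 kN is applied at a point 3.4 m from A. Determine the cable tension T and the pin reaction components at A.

T = 5.253 kN, A_x = 3.088 kN, A_y = 0.7500 kN

ΣM about A: T·sin54°·4 − 5·3.4 = 0 → T = 17/(4·0.809017) = 5.25329 ≈ 5.253 kN.
ΣF_x = 0: A_x − T·cos54° = 0 → A_x = 5.25329 × 0.587785 = 3.088 kN.
ΣF_y = 0: A_y + T·sin54° − 5 = 0 → A_y = 5 − 5.25329 × 0.809017 = 0.7500 kN.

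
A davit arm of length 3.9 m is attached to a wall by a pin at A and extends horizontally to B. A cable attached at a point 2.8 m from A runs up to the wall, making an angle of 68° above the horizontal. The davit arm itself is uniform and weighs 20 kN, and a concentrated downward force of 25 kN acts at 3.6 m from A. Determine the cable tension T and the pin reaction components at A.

T = 49.69 kN, A_x = 18.61 kN, A_y = -1.071 kN

ΣM about A: T·sin68°·2.8 − 20·1.95 − 25·3.6 = 0 → T = 129/(2.8·0.927184) = 49.6896 ≈ 49.69 kN.
ΣF_x = 0: A_x − T·cos68° = 0 → A_x = 49.6896 × 0.374607 = 18.61 kN.
ΣF_y = 0: A_y + T·sin68° − 20 − 25 = 0 → A_y = 45 − 49.6896 × 0.927184 = -1.071 kN.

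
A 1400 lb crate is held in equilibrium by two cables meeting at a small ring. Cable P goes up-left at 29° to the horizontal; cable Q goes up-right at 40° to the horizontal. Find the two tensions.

T_P = 1149 lb, T_Q = 1312 lb

ΣF_x = 0: −T_P·cos29° + T_Q·cos40° = 0 → T_Q = 1.14173·T_P.
ΣF_y = 0: T_P·sin29° + T_Q·sin40° = 1400.
Substitute: T_P·(0.48481 + 1.14173·0.642788) = 1400 → T_P = 1148.76 ≈ 1149 lb.
Then T_Q = 1.14173 × 1148.76 = 1312 lb.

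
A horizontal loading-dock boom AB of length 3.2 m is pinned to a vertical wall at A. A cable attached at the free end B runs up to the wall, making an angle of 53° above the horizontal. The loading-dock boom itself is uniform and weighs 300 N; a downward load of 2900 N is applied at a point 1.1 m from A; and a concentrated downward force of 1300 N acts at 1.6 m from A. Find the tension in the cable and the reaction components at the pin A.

ΣM about A: T·sin53°·3.2 − 300·1.6 − 2900·1.1 − 1300·1.6 = 0 → T = 5750/(3.2·0.798636) = 2249.93 ≈ 2250 N.
ΣF_x = 0: A_x − T·cos53° = 0 → A_x = 2249.93 × 0.601815 = 1354 N.
ΣF_y = 0: A_y + T·sin53° − 300 − 2900 − 1300 = 0 → A_y = 4500 − 2249.93 × 0.798636 = 2703 N.

T = 2250 N, A_x = 1354 N, A_y = 2703 N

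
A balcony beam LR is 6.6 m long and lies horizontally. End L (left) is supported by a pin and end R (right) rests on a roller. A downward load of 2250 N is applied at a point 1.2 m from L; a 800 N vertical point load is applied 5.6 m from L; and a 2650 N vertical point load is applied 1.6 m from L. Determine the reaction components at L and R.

L_x = 0, L_y = 3970 N, R_y = 1730 N

ΣM about L: R_y·6.6 − 2250·1.2 − 800·5.6 − 2650·1.6 = 0 → R_y = 11420/6.6 = 1730.3 ≈ 1730 N.
ΣF_y = 0: L_y + 1730.3 − 2250 − 800 − 2650 = 0 → L_y = 3970 N.
ΣF_x = 0: no horizontal applied forces, so L_x = 0.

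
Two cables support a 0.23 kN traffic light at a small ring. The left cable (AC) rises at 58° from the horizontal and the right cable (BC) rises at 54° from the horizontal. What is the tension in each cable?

ΣF_x = 0: −T_AC·cos58° + T_BC·cos54° = 0 → T_BC = 0.901553·T_AC.
ΣF_y = 0: T_AC·sin58° + T_BC·sin54° = 0.23.
Substitute: T_AC·(0.848048 + 0.901553·0.809017) = 0.23 → T_AC = 0.145808 ≈ 0.1458 kN.
Then T_BC = 0.901553 × 0.145808 = 0.1315 kN.

T_AC = 0.1458 kN, T_BC = 0.1315 kN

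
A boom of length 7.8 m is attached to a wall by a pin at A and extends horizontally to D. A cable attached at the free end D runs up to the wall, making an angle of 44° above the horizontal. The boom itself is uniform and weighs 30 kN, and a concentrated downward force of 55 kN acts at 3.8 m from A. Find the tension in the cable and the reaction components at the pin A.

T = 60.17 kN, A_x = 43.28 kN, A_y = 43.21 kN

ΣM about A: T·sin44°·7.8 − 30·3.9 − 55·3.8 = 0 → T = 326/(7.8·0.694658) = 60.1661 ≈ 60.17 kN.
ΣF_x = 0: A_x − T·cos44° = 0 → A_x = 60.1661 × 0.71934 = 43.28 kN.
ΣF_y = 0: A_y + T·sin44° − 30 − 55 = 0 → A_y = 85 − 60.1661 × 0.694658 = 43.21 kN.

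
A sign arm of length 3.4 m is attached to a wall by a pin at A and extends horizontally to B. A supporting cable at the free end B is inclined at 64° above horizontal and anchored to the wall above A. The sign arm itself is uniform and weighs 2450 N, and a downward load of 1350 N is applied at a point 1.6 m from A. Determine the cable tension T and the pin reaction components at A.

T = 2070 N, A_x = 907.3 N, A_y = 1940 N

ΣM about A: T·sin64°·3.4 − 2450·1.7 − 1350·1.6 = 0 → T = 6325/(3.4·0.898794) = 2069.77 ≈ 2070 N.
ΣF_x = 0: A_x − T·cos64° = 0 → A_x = 2069.77 × 0.438371 = 907.3 N.
ΣF_y = 0: A_y + T·sin64° − 2450 − 1350 = 0 → A_y = 3800 − 2069.77 × 0.898794 = 1940 N.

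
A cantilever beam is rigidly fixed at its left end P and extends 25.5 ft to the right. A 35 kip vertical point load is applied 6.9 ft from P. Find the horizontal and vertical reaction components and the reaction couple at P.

ΣF_x = 0: P_x = 0.
ΣF_y = 0: P_y − 35 = 0 → P_y = 35.00 kip.
ΣM about P: M_P − 35·6.9 = 0 → M_P = 241.5 kip·ft.

P_x = 0, P_y = 35.00 kip, M_P = 241.5 kip·ft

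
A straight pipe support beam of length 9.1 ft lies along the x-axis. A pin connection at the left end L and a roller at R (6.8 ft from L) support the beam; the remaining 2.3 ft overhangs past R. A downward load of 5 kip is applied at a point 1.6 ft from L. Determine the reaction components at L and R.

L_x = 0, L_y = 3.824 kip, R_y = 1.176 kip

ΣM about L: R_y·6.8 − 5·1.6 = 0 → R_y = 8/6.8 = 1.17647 ≈ 1.176 kip.
ΣF_y = 0: L_y + 1.17647 − 5 = 0 → L_y = 3.824 kip.
ΣF_x = 0: no horizontal applied forces, so L_x = 0.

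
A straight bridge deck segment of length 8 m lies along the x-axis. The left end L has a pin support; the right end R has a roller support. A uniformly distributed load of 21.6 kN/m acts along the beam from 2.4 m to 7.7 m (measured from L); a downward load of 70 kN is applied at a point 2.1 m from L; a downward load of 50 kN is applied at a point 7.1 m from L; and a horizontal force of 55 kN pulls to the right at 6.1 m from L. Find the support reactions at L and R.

L_x = -55.00 kN, L_y = 99.46 kN, R_y = 135.0 kN

Resultant of the distributed load: 21.6 × 5.3 = 114.48 kN at 5.05 m from L.
Moments about L: R_y·8 − (21.6·5.3)·5.05 − 70·2.1 − 50·7.1 = 0 → R_y = 1080.124/8 = 135.016 ≈ 135.0 kN.
ΣF_y = 0: L_y + 135.016 − 21.6·5.3 − 70 − 50 = 0 → L_y = 99.46 kN.
ΣF_x = 0: L_x + 55 = 0 → L_x = -55.00 kN.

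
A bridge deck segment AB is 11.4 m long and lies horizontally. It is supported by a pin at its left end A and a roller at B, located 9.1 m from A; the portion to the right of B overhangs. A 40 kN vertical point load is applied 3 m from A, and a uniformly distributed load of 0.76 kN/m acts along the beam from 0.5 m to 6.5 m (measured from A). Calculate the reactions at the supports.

Resultant of the distributed load: 0.76 × 6 = 4.56 kN at 3.5 m from A.
ΣM about A: B_y·9.1 − 40·3 − (0.76·6)·3.5 = 0 → B_y = 135.96/9.1 = 14.9407 ≈ 14.94 kN.
ΣF_y = 0: A_y + 14.9407 − 40 − 0.76·6 = 0 → A_y = 29.62 kN.
ΣF_x = 0: no horizontal applied forces, so A_x = 0.

A_x = 0, A_y = 29.62 kN, B_y = 14.94 kN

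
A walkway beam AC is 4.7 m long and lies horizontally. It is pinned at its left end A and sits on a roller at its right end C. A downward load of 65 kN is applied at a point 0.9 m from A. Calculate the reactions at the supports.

Moments about A: C_y·4.7 − 65·0.9 = 0 → C_y = 58.5/4.7 = 12.4468 ≈ 12.45 kN.
ΣF_y = 0: A_y + 12.4468 − 65 = 0 → A_y = 52.55 kN.
ΣF_x = 0: no horizontal applied forces, so A_x = 0.

A_x = 0, A_y = 52.55 kN, C_y = 12.45 kN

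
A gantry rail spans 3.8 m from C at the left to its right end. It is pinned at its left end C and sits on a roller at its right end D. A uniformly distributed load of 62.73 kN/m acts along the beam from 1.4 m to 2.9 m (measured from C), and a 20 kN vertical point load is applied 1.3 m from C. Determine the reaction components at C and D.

Resultant of the distributed load: 62.73 × 1.5 = 94.095 kN at 2.15 m from C.
ΣM about C: D_y·3.8 − (62.73·1.5)·2.15 − 20·1.3 = 0 → D_y = 228.30425/3.8 = 60.0801 ≈ 60.08 kN.
ΣF_y = 0: C_y + 60.0801 − 62.73·1.5 − 20 = 0 → C_y = 54.01 kN.
ΣF_x = 0: no horizontal applied forces, so C_x = 0.

C_x = 0, C_y = 54.01 kN, D_y = 60.08 kN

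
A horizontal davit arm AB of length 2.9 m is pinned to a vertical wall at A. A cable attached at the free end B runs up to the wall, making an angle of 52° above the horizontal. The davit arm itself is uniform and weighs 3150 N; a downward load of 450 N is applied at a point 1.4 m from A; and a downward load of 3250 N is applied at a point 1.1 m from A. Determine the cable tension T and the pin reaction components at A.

T = 3839 N, A_x = 2363 N, A_y = 3825 N

ΣM about A: T·sin52°·2.9 − 3150·1.45 − 450·1.4 − 3250·1.1 = 0 → T = 8772.5/(2.9·0.788011) = 3838.78 ≈ 3839 N.
ΣF_x = 0: A_x − T·cos52° = 0 → A_x = 3838.78 × 0.615661 = 2363 N.
ΣF_y = 0: A_y + T·sin52° − 3150 − 450 − 3250 = 0 → A_y = 6850 − 3838.78 × 0.788011 = 3825 N.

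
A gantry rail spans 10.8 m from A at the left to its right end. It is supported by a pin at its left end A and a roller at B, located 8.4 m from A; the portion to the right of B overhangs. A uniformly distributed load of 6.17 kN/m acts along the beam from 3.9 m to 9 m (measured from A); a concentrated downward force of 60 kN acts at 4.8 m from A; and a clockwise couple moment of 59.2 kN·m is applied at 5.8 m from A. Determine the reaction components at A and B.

A_x = 0, A_y = 25.97 kN, B_y = 65.50 kN

Resultant of the distributed load: 6.17 × 5.1 = 31.467 kN at 6.45 m from A.
Moments about A: B_y·8.4 − (6.17·5.1)·6.45 − 60·4.8 − 59.2 = 0 → B_y = 550.16215/8.4 = 65.4955 ≈ 65.50 kN.
ΣF_y = 0: A_y + 65.4955 − 6.17·5.1 − 60 = 0 → A_y = 25.97 kN.
ΣF_x = 0: no horizontal applied forces, so A_x = 0.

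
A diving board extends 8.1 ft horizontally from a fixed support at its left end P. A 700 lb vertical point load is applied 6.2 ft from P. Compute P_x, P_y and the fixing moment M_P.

ΣF_x = 0: P_x = 0.
ΣF_y = 0: P_y − 700 = 0 → P_y = 700.0 lb.
ΣM about P: M_P − 700·6.2 = 0 → M_P = 4340 lb·ft.

P_x = 0, P_y = 700.0 lb, M_P = 4340 lb·ft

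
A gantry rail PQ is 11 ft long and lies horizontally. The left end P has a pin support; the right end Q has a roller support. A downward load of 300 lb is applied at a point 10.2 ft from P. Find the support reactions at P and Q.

P_x = 0, P_y = 21.82 lb, Q_y = 278.2 lb

Moments about P: Q_y·11 − 300·10.2 = 0 → Q_y = 3060/11 = 278.182 ≈ 278.2 lb.
ΣF_y = 0: P_y + 278.182 − 300 = 0 → P_y = 21.82 lb.
ΣF_x = 0: no horizontal applied forces, so P_x = 0.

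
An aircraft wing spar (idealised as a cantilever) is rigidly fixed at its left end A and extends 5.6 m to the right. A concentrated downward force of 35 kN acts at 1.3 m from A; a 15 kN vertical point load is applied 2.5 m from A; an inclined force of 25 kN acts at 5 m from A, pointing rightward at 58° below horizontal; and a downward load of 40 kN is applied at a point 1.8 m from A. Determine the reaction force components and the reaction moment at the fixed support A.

A_x = -13.25 kN, A_y = 111.2 kN, M_A = 261.0 kN·m

ΣF_x = 0: A_x + 25·cos58° = 0 → A_x = -13.25 kN.
ΣF_y = 0: A_y − 35 − 15 − 25·sin58° − 40 = 0 → A_y = 111.2 kN.
ΣM about A: M_A − 35·1.3 − 15·2.5 − 25·sin58°·5 − 40·1.8 = 0 → M_A = 261.0 kN·m.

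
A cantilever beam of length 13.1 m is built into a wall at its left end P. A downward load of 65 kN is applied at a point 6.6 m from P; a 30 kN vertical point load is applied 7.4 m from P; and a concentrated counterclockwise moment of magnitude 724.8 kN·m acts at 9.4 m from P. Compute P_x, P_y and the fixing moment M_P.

P_x = 0, P_y = 95.00 kN, M_P = -73.80 kN·m

ΣF_x = 0: P_x = 0.
ΣF_y = 0: P_y − 65 − 30 = 0 → P_y = 95.00 kN.
ΣM about P: M_P − 65·6.6 − 30·7.4 + 724.8 = 0 → M_P = -73.80 kN·m.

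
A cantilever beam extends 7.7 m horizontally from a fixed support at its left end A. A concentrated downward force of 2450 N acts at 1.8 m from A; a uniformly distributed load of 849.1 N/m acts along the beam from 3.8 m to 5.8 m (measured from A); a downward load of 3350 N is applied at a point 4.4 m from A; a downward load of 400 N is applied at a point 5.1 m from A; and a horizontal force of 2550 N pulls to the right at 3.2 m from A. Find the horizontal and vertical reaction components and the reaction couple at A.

Resultant of the distributed load: 849.1 × 2 = 1698.2 N at 4.8 m from A.
ΣF_x = 0: A_x + 2550 = 0 → A_x = -2550 N.
ΣF_y = 0: A_y − 2450 − 849.1·2 − 3350 − 400 = 0 → A_y = 7898 N.
ΣM about A: M_A − 2450·1.8 − (849.1·2)·4.8 − 3350·4.4 − 400·5.1 = 0 → M_A = 29340 N·m.

A_x = -2550 N, A_y = 7898 N, M_A = 29340 N·m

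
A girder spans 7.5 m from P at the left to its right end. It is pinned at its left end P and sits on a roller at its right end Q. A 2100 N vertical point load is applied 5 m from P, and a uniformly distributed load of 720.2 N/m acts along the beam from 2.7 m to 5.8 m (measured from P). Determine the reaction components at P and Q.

Resultant of the distributed load: 720.2 × 3.1 = 2232.62 N at 4.25 m from P.
Moments about P: Q_y·7.5 − 2100·5 − (720.2·3.1)·4.25 = 0 → Q_y = 19988.635/7.5 = 2665.15 ≈ 2665 N.
ΣF_y = 0: P_y + 2665.15 − 2100 − 720.2·3.1 = 0 → P_y = 1667 N.
ΣF_x = 0: no horizontal applied forces, so P_x = 0.

P_x = 0, P_y = 1667 N, Q_y = 2665 N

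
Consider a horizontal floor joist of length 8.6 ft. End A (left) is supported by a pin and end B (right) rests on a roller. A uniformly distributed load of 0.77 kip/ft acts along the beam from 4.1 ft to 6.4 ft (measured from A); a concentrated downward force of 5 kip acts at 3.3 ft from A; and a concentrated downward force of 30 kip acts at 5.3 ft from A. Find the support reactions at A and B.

A_x = 0, A_y = 15.28 kip, B_y = 21.49 kip

Resultant of the distributed load: 0.77 × 2.3 = 1.771 kip at 5.25 ft from A.
Taking moments about A: B_y·8.6 − (0.77·2.3)·5.25 − 5·3.3 − 30·5.3 = 0 → B_y = 184.79775/8.6 = 21.4881 ≈ 21.49 kip.
ΣF_y = 0: A_y + 21.4881 − 0.77·2.3 − 5 − 30 = 0 → A_y = 15.28 kip.
ΣF_x = 0: no horizontal applied forces, so A_x = 0.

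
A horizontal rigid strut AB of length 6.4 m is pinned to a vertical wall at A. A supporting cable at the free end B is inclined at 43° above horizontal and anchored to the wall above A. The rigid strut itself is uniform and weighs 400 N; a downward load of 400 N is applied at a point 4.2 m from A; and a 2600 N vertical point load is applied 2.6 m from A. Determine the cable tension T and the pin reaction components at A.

ΣM about A: T·sin43°·6.4 − 400·3.2 − 400·4.2 − 2600·2.6 = 0 → T = 9720/(6.4·0.681998) = 2226.91 ≈ 2227 N.
ΣF_x = 0: A_x − T·cos43° = 0 → A_x = 2226.91 × 0.731354 = 1629 N.
ΣF_y = 0: A_y + T·sin43° − 400 − 400 − 2600 = 0 → A_y = 3400 − 2226.91 × 0.681998 = 1881 N.

T = 2227 N, A_x = 1629 N, A_y = 1881 N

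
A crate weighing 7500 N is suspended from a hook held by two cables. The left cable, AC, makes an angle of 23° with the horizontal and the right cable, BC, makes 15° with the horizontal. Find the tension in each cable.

T_AC = 11770 N, T_BC = 11210 N

ΣF_x = 0: −T_AC·cos23° + T_BC·cos15° = 0 → T_BC = 0.952977·T_AC.
ΣF_y = 0: T_AC·sin23° + T_BC·sin15° = 7500.
Substitute: T_AC·(0.390731 + 0.952977·0.258819) = 7500 → T_AC = 11766.9 ≈ 11770 N.
Then T_BC = 0.952977 × 11766.9 = 11210 N.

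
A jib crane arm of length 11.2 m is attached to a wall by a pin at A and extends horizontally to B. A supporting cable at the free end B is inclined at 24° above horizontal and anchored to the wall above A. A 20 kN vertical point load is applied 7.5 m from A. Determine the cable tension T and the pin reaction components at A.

T = 32.93 kN, A_x = 30.08 kN, A_y = 6.607 kN

ΣM about A: T·sin24°·11.2 − 20·7.5 = 0 → T = 150/(11.2·0.406737) = 32.9276 ≈ 32.93 kN.
ΣF_x = 0: A_x − T·cos24° = 0 → A_x = 32.9276 × 0.913545 = 30.08 kN.
ΣF_y = 0: A_y + T·sin24° − 20 = 0 → A_y = 20 − 32.9276 × 0.406737 = 6.607 kN.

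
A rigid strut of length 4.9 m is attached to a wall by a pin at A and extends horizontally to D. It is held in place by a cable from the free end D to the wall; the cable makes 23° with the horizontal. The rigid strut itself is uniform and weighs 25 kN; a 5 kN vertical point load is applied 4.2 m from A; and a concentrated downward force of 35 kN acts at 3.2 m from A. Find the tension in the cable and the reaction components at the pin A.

ΣM about A: T·sin23°·4.9 − 25·2.45 − 5·4.2 − 35·3.2 = 0 → T = 194.25/(4.9·0.390731) = 101.458 ≈ 101.5 kN.
ΣF_x = 0: A_x − T·cos23° = 0 → A_x = 101.458 × 0.920505 = 93.39 kN.
ΣF_y = 0: A_y + T·sin23° − 25 − 5 − 35 = 0 → A_y = 65 − 101.458 × 0.390731 = 25.36 kN.

T = 101.5 kN, A_x = 93.39 kN, A_y = 25.36 kN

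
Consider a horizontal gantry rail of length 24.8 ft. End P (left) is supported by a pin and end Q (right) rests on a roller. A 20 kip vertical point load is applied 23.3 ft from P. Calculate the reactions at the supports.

P_x = 0, P_y = 1.210 kip, Q_y = 18.79 kip

Taking moments about P: Q_y·24.8 − 20·23.3 = 0 → Q_y = 466/24.8 = 18.7903 ≈ 18.79 kip.
ΣF_y = 0: P_y + 18.7903 − 20 = 0 → P_y = 1.210 kip.
ΣF_x = 0: no horizontal applied forces, so P_x = 0.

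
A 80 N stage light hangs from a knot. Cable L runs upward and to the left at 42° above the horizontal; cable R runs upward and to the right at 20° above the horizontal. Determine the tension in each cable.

T_L = 85.14 N, T_R = 67.33 N

ΣF_x = 0: −T_L·cos42° + T_R·cos20° = 0 → T_R = 0.790838·T_L.
ΣF_y = 0: T_L·sin42° + T_R·sin20° = 80.
Substitute: T_L·(0.669131 + 0.790838·0.34202) = 80 → T_L = 85.1414 ≈ 85.14 N.
Then T_R = 0.790838 × 85.1414 = 67.33 N.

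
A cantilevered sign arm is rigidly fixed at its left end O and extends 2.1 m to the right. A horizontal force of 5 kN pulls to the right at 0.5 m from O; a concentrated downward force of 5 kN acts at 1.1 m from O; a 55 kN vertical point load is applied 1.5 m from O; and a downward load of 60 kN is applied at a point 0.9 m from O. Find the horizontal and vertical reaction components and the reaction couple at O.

ΣF_x = 0: O_x + 5 = 0 → O_x = -5.000 kN.
ΣF_y = 0: O_y − 5 − 55 − 60 = 0 → O_y = 120.0 kN.
ΣM about O: M_O − 5·1.1 − 55·1.5 − 60·0.9 = 0 → M_O = 142.0 kN·m.

O_x = -5.000 kN, O_y = 120.0 kN, M_O = 142.0 kN·m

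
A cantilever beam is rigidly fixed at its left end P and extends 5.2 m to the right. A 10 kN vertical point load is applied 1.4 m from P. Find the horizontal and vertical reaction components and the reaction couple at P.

P_x = 0, P_y = 10.00 kN, M_P = 14.00 kN·m

ΣF_x = 0: P_x = 0.
ΣF_y = 0: P_y − 10 = 0 → P_y = 10.00 kN.
ΣM about P: M_P − 10·1.4 = 0 → M_P = 14.00 kN·m.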